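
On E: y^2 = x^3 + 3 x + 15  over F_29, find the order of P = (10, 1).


Compute successive multiples of P until we hit O:
  1P = (10, 1)
  2P = (15, 10)
  3P = (20, 10)
  4P = (3, 14)
  5P = (23, 19)
  6P = (24, 22)
  7P = (19, 0)
  8P = (24, 7)
  ... (continuing to 14P)
  14P = O

ord(P) = 14


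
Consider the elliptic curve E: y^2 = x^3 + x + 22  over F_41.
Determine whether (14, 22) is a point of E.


Check whether y^2 = x^3 + 1 x + 22 (mod 41) for (x, y) = (14, 22).
LHS: y^2 = 22^2 mod 41 = 33
RHS: x^3 + 1 x + 22 = 14^3 + 1*14 + 22 mod 41 = 33
LHS = RHS

Yes, on the curve


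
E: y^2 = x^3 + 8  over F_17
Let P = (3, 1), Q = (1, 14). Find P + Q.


P != Q, so use the chord formula.
s = (y2 - y1) / (x2 - x1) = (13) / (15) mod 17 = 2
x3 = s^2 - x1 - x2 mod 17 = 2^2 - 3 - 1 = 0
y3 = s (x1 - x3) - y1 mod 17 = 2 * (3 - 0) - 1 = 5

P + Q = (0, 5)


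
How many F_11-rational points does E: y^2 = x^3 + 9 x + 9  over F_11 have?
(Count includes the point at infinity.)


For each x in F_11, count y with y^2 = x^3 + 9 x + 9 mod 11:
  x = 0: RHS = 9, y in [3, 8]  -> 2 point(s)
  x = 5: RHS = 3, y in [5, 6]  -> 2 point(s)
  x = 6: RHS = 4, y in [2, 9]  -> 2 point(s)
  x = 9: RHS = 5, y in [4, 7]  -> 2 point(s)
Affine points: 8. Add the point at infinity: total = 9.

#E(F_11) = 9


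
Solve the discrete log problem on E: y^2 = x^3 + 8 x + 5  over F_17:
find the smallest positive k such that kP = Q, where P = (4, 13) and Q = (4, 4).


Enumerate multiples of P until we hit Q = (4, 4):
  1P = (4, 13)
  2P = (7, 8)
  3P = (5, 0)
  4P = (7, 9)
  5P = (4, 4)
Match found at i = 5.

k = 5


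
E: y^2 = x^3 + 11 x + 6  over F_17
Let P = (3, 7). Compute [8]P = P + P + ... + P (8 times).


k = 8 = 1000_2 (binary, LSB first: 0001)
Double-and-add from P = (3, 7):
  bit 0 = 0: acc unchanged = O
  bit 1 = 0: acc unchanged = O
  bit 2 = 0: acc unchanged = O
  bit 3 = 1: acc = O + (11, 9) = (11, 9)

8P = (11, 9)


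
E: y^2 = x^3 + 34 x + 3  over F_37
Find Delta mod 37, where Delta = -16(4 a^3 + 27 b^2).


4 a^3 + 27 b^2 = 4*34^3 + 27*3^2 = 157216 + 243 = 157459
Delta = -16 * (157459) = -2519344
Delta mod 37 = 23

Delta = 23 (mod 37)


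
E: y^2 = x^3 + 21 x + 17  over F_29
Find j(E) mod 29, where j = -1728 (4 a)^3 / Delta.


Delta = -16(4 a^3 + 27 b^2) mod 29 = 24
-1728 * (4 a)^3 = -1728 * (4*21)^3 mod 29 = 24
j = 24 * 24^(-1) mod 29 = 1

j = 1 (mod 29)


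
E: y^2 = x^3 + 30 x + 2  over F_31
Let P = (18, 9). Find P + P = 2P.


Doubling: s = (3 x1^2 + a) / (2 y1)
s = (3*18^2 + 30) / (2*9) mod 31 = 4
x3 = s^2 - 2 x1 mod 31 = 4^2 - 2*18 = 11
y3 = s (x1 - x3) - y1 mod 31 = 4 * (18 - 11) - 9 = 19

2P = (11, 19)


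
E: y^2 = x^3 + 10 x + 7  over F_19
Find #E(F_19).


For each x in F_19, count y with y^2 = x^3 + 10 x + 7 mod 19:
  x = 0: RHS = 7, y in [8, 11]  -> 2 point(s)
  x = 2: RHS = 16, y in [4, 15]  -> 2 point(s)
  x = 3: RHS = 7, y in [8, 11]  -> 2 point(s)
  x = 4: RHS = 16, y in [4, 15]  -> 2 point(s)
  x = 5: RHS = 11, y in [7, 12]  -> 2 point(s)
  x = 6: RHS = 17, y in [6, 13]  -> 2 point(s)
  x = 9: RHS = 9, y in [3, 16]  -> 2 point(s)
  x = 10: RHS = 5, y in [9, 10]  -> 2 point(s)
  x = 11: RHS = 4, y in [2, 17]  -> 2 point(s)
  x = 13: RHS = 16, y in [4, 15]  -> 2 point(s)
  x = 15: RHS = 17, y in [6, 13]  -> 2 point(s)
  x = 16: RHS = 7, y in [8, 11]  -> 2 point(s)
  x = 17: RHS = 17, y in [6, 13]  -> 2 point(s)
Affine points: 26. Add the point at infinity: total = 27.

#E(F_19) = 27


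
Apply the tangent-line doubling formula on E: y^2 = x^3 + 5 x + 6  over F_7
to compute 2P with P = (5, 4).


Doubling: s = (3 x1^2 + a) / (2 y1)
s = (3*5^2 + 5) / (2*4) mod 7 = 3
x3 = s^2 - 2 x1 mod 7 = 3^2 - 2*5 = 6
y3 = s (x1 - x3) - y1 mod 7 = 3 * (5 - 6) - 4 = 0

2P = (6, 0)


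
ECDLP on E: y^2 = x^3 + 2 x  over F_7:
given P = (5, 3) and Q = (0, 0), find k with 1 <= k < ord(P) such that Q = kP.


Enumerate multiples of P until we hit Q = (0, 0):
  1P = (5, 3)
  2P = (4, 4)
  3P = (6, 5)
  4P = (0, 0)
Match found at i = 4.

k = 4


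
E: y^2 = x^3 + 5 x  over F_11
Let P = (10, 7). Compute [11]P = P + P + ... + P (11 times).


k = 11 = 1011_2 (binary, LSB first: 1101)
Double-and-add from P = (10, 7):
  bit 0 = 1: acc = O + (10, 7) = (10, 7)
  bit 1 = 1: acc = (10, 7) + (3, 8) = (7, 2)
  bit 2 = 0: acc unchanged = (7, 2)
  bit 3 = 1: acc = (7, 2) + (9, 9) = (10, 4)

11P = (10, 4)


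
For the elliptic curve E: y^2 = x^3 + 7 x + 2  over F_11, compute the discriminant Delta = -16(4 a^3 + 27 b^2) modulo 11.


4 a^3 + 27 b^2 = 4*7^3 + 27*2^2 = 1372 + 108 = 1480
Delta = -16 * (1480) = -23680
Delta mod 11 = 3

Delta = 3 (mod 11)


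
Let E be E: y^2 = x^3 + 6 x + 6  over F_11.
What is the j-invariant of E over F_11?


Delta = -16(4 a^3 + 27 b^2) mod 11 = 5
-1728 * (4 a)^3 = -1728 * (4*6)^3 mod 11 = 3
j = 3 * 5^(-1) mod 11 = 5

j = 5 (mod 11)


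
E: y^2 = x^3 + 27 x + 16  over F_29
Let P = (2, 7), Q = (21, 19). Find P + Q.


P != Q, so use the chord formula.
s = (y2 - y1) / (x2 - x1) = (12) / (19) mod 29 = 22
x3 = s^2 - x1 - x2 mod 29 = 22^2 - 2 - 21 = 26
y3 = s (x1 - x3) - y1 mod 29 = 22 * (2 - 26) - 7 = 16

P + Q = (26, 16)


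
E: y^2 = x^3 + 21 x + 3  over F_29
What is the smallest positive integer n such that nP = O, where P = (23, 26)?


Compute successive multiples of P until we hit O:
  1P = (23, 26)
  2P = (3, 8)
  3P = (7, 0)
  4P = (3, 21)
  5P = (23, 3)
  6P = O

ord(P) = 6


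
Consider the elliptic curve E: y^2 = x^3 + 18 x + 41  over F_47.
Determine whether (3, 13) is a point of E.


Check whether y^2 = x^3 + 18 x + 41 (mod 47) for (x, y) = (3, 13).
LHS: y^2 = 13^2 mod 47 = 28
RHS: x^3 + 18 x + 41 = 3^3 + 18*3 + 41 mod 47 = 28
LHS = RHS

Yes, on the curve


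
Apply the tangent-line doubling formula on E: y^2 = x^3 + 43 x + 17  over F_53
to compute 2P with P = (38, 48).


Doubling: s = (3 x1^2 + a) / (2 y1)
s = (3*38^2 + 43) / (2*48) mod 53 = 13
x3 = s^2 - 2 x1 mod 53 = 13^2 - 2*38 = 40
y3 = s (x1 - x3) - y1 mod 53 = 13 * (38 - 40) - 48 = 32

2P = (40, 32)


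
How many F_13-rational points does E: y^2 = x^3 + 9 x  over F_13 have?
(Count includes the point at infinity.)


For each x in F_13, count y with y^2 = x^3 + 9 x + 0 mod 13:
  x = 0: RHS = 0, y in [0]  -> 1 point(s)
  x = 1: RHS = 10, y in [6, 7]  -> 2 point(s)
  x = 2: RHS = 0, y in [0]  -> 1 point(s)
  x = 4: RHS = 9, y in [3, 10]  -> 2 point(s)
  x = 5: RHS = 1, y in [1, 12]  -> 2 point(s)
  x = 6: RHS = 10, y in [6, 7]  -> 2 point(s)
  x = 7: RHS = 3, y in [4, 9]  -> 2 point(s)
  x = 8: RHS = 12, y in [5, 8]  -> 2 point(s)
  x = 9: RHS = 4, y in [2, 11]  -> 2 point(s)
  x = 11: RHS = 0, y in [0]  -> 1 point(s)
  x = 12: RHS = 3, y in [4, 9]  -> 2 point(s)
Affine points: 19. Add the point at infinity: total = 20.

#E(F_13) = 20


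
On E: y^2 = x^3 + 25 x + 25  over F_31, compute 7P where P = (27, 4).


k = 7 = 111_2 (binary, LSB first: 111)
Double-and-add from P = (27, 4):
  bit 0 = 1: acc = O + (27, 4) = (27, 4)
  bit 1 = 1: acc = (27, 4) + (22, 30) = (14, 9)
  bit 2 = 1: acc = (14, 9) + (25, 0) = (27, 27)

7P = (27, 27)


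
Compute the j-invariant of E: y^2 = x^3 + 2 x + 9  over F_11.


Delta = -16(4 a^3 + 27 b^2) mod 11 = 4
-1728 * (4 a)^3 = -1728 * (4*2)^3 mod 11 = 5
j = 5 * 4^(-1) mod 11 = 4

j = 4 (mod 11)


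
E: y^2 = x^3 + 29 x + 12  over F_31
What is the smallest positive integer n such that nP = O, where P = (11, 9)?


Compute successive multiples of P until we hit O:
  1P = (11, 9)
  2P = (11, 22)
  3P = O

ord(P) = 3


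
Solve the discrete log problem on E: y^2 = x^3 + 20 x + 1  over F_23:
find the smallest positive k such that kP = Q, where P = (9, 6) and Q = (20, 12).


Enumerate multiples of P until we hit Q = (20, 12):
  1P = (9, 6)
  2P = (14, 9)
  3P = (16, 22)
  4P = (22, 7)
  5P = (18, 11)
  6P = (0, 22)
  7P = (20, 11)
  8P = (2, 16)
  9P = (7, 1)
  10P = (19, 15)
  11P = (8, 11)
  12P = (8, 12)
  13P = (19, 8)
  14P = (7, 22)
  15P = (2, 7)
  16P = (20, 12)
Match found at i = 16.

k = 16


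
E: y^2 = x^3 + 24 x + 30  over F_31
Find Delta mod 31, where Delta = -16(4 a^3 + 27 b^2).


4 a^3 + 27 b^2 = 4*24^3 + 27*30^2 = 55296 + 24300 = 79596
Delta = -16 * (79596) = -1273536
Delta mod 31 = 6

Delta = 6 (mod 31)


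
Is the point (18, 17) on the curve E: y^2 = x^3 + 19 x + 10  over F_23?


Check whether y^2 = x^3 + 19 x + 10 (mod 23) for (x, y) = (18, 17).
LHS: y^2 = 17^2 mod 23 = 13
RHS: x^3 + 19 x + 10 = 18^3 + 19*18 + 10 mod 23 = 20
LHS != RHS

No, not on the curve


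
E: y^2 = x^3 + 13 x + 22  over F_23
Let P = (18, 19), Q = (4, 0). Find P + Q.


P != Q, so use the chord formula.
s = (y2 - y1) / (x2 - x1) = (4) / (9) mod 23 = 3
x3 = s^2 - x1 - x2 mod 23 = 3^2 - 18 - 4 = 10
y3 = s (x1 - x3) - y1 mod 23 = 3 * (18 - 10) - 19 = 5

P + Q = (10, 5)


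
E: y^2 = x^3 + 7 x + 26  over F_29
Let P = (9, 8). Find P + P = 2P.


Doubling: s = (3 x1^2 + a) / (2 y1)
s = (3*9^2 + 7) / (2*8) mod 29 = 12
x3 = s^2 - 2 x1 mod 29 = 12^2 - 2*9 = 10
y3 = s (x1 - x3) - y1 mod 29 = 12 * (9 - 10) - 8 = 9

2P = (10, 9)


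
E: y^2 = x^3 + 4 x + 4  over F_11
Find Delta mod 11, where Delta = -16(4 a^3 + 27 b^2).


4 a^3 + 27 b^2 = 4*4^3 + 27*4^2 = 256 + 432 = 688
Delta = -16 * (688) = -11008
Delta mod 11 = 3

Delta = 3 (mod 11)


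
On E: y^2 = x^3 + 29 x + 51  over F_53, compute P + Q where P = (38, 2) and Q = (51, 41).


P != Q, so use the chord formula.
s = (y2 - y1) / (x2 - x1) = (39) / (13) mod 53 = 3
x3 = s^2 - x1 - x2 mod 53 = 3^2 - 38 - 51 = 26
y3 = s (x1 - x3) - y1 mod 53 = 3 * (38 - 26) - 2 = 34

P + Q = (26, 34)


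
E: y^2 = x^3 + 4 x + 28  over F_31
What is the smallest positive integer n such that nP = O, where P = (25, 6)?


Compute successive multiples of P until we hit O:
  1P = (25, 6)
  2P = (13, 13)
  3P = (28, 19)
  4P = (14, 21)
  5P = (10, 13)
  6P = (6, 12)
  7P = (8, 18)
  8P = (0, 11)
  ... (continuing to 37P)
  37P = O

ord(P) = 37


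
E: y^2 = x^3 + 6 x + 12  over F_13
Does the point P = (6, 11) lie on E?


Check whether y^2 = x^3 + 6 x + 12 (mod 13) for (x, y) = (6, 11).
LHS: y^2 = 11^2 mod 13 = 4
RHS: x^3 + 6 x + 12 = 6^3 + 6*6 + 12 mod 13 = 4
LHS = RHS

Yes, on the curve


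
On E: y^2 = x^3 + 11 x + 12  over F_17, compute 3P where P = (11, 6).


k = 3 = 11_2 (binary, LSB first: 11)
Double-and-add from P = (11, 6):
  bit 0 = 1: acc = O + (11, 6) = (11, 6)
  bit 1 = 1: acc = (11, 6) + (12, 11) = (2, 5)

3P = (2, 5)


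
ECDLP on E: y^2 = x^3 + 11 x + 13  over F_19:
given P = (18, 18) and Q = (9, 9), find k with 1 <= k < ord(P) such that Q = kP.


Enumerate multiples of P until we hit Q = (9, 9):
  1P = (18, 18)
  2P = (13, 4)
  3P = (8, 10)
  4P = (2, 10)
  5P = (4, 8)
  6P = (1, 5)
  7P = (9, 9)
Match found at i = 7.

k = 7


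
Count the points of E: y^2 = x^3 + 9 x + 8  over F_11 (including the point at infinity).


For each x in F_11, count y with y^2 = x^3 + 9 x + 8 mod 11:
  x = 2: RHS = 1, y in [1, 10]  -> 2 point(s)
  x = 4: RHS = 9, y in [3, 8]  -> 2 point(s)
  x = 6: RHS = 3, y in [5, 6]  -> 2 point(s)
  x = 8: RHS = 9, y in [3, 8]  -> 2 point(s)
  x = 9: RHS = 4, y in [2, 9]  -> 2 point(s)
  x = 10: RHS = 9, y in [3, 8]  -> 2 point(s)
Affine points: 12. Add the point at infinity: total = 13.

#E(F_11) = 13


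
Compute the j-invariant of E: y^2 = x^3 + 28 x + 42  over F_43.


Delta = -16(4 a^3 + 27 b^2) mod 43 = 9
-1728 * (4 a)^3 = -1728 * (4*28)^3 mod 43 = 2
j = 2 * 9^(-1) mod 43 = 5

j = 5 (mod 43)


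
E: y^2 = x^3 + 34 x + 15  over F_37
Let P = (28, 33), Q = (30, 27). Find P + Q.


P != Q, so use the chord formula.
s = (y2 - y1) / (x2 - x1) = (31) / (2) mod 37 = 34
x3 = s^2 - x1 - x2 mod 37 = 34^2 - 28 - 30 = 25
y3 = s (x1 - x3) - y1 mod 37 = 34 * (28 - 25) - 33 = 32

P + Q = (25, 32)


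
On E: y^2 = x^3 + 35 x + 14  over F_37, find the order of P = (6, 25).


Compute successive multiples of P until we hit O:
  1P = (6, 25)
  2P = (35, 26)
  3P = (7, 26)
  4P = (25, 30)
  5P = (32, 11)
  6P = (26, 0)
  7P = (32, 26)
  8P = (25, 7)
  ... (continuing to 12P)
  12P = O

ord(P) = 12


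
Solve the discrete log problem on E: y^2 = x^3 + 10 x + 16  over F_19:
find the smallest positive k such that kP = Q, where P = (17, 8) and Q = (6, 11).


Enumerate multiples of P until we hit Q = (6, 11):
  1P = (17, 8)
  2P = (5, 18)
  3P = (13, 14)
  4P = (15, 8)
  5P = (6, 11)
Match found at i = 5.

k = 5


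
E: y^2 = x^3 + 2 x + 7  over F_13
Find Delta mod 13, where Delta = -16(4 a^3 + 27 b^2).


4 a^3 + 27 b^2 = 4*2^3 + 27*7^2 = 32 + 1323 = 1355
Delta = -16 * (1355) = -21680
Delta mod 13 = 4

Delta = 4 (mod 13)


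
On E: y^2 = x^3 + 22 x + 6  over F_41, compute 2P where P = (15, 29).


k = 2 = 10_2 (binary, LSB first: 01)
Double-and-add from P = (15, 29):
  bit 0 = 0: acc unchanged = O
  bit 1 = 1: acc = O + (11, 12) = (11, 12)

2P = (11, 12)


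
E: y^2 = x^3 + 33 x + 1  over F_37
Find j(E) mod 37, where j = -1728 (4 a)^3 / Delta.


Delta = -16(4 a^3 + 27 b^2) mod 37 = 1
-1728 * (4 a)^3 = -1728 * (4*33)^3 mod 37 = 10
j = 10 * 1^(-1) mod 37 = 10

j = 10 (mod 37)


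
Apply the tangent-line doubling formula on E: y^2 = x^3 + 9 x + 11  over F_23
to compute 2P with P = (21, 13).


Doubling: s = (3 x1^2 + a) / (2 y1)
s = (3*21^2 + 9) / (2*13) mod 23 = 7
x3 = s^2 - 2 x1 mod 23 = 7^2 - 2*21 = 7
y3 = s (x1 - x3) - y1 mod 23 = 7 * (21 - 7) - 13 = 16

2P = (7, 16)


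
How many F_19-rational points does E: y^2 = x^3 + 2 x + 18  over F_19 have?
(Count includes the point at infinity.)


For each x in F_19, count y with y^2 = x^3 + 2 x + 18 mod 19:
  x = 2: RHS = 11, y in [7, 12]  -> 2 point(s)
  x = 5: RHS = 1, y in [1, 18]  -> 2 point(s)
  x = 9: RHS = 5, y in [9, 10]  -> 2 point(s)
  x = 14: RHS = 16, y in [4, 15]  -> 2 point(s)
  x = 16: RHS = 4, y in [2, 17]  -> 2 point(s)
  x = 17: RHS = 6, y in [5, 14]  -> 2 point(s)
Affine points: 12. Add the point at infinity: total = 13.

#E(F_19) = 13


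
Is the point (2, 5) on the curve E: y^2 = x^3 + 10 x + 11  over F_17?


Check whether y^2 = x^3 + 10 x + 11 (mod 17) for (x, y) = (2, 5).
LHS: y^2 = 5^2 mod 17 = 8
RHS: x^3 + 10 x + 11 = 2^3 + 10*2 + 11 mod 17 = 5
LHS != RHS

No, not on the curve


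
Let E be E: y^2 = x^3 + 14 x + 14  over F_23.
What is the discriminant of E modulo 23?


4 a^3 + 27 b^2 = 4*14^3 + 27*14^2 = 10976 + 5292 = 16268
Delta = -16 * (16268) = -260288
Delta mod 23 = 3

Delta = 3 (mod 23)


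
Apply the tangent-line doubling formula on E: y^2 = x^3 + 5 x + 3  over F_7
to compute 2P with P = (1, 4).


Doubling: s = (3 x1^2 + a) / (2 y1)
s = (3*1^2 + 5) / (2*4) mod 7 = 1
x3 = s^2 - 2 x1 mod 7 = 1^2 - 2*1 = 6
y3 = s (x1 - x3) - y1 mod 7 = 1 * (1 - 6) - 4 = 5

2P = (6, 5)


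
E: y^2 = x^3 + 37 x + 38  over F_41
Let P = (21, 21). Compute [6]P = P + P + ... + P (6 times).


k = 6 = 110_2 (binary, LSB first: 011)
Double-and-add from P = (21, 21):
  bit 0 = 0: acc unchanged = O
  bit 1 = 1: acc = O + (7, 36) = (7, 36)
  bit 2 = 1: acc = (7, 36) + (31, 12) = (4, 2)

6P = (4, 2)


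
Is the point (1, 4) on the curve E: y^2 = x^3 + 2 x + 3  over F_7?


Check whether y^2 = x^3 + 2 x + 3 (mod 7) for (x, y) = (1, 4).
LHS: y^2 = 4^2 mod 7 = 2
RHS: x^3 + 2 x + 3 = 1^3 + 2*1 + 3 mod 7 = 6
LHS != RHS

No, not on the curve


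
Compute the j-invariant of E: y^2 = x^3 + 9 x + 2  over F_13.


Delta = -16(4 a^3 + 27 b^2) mod 13 = 2
-1728 * (4 a)^3 = -1728 * (4*9)^3 mod 13 = 12
j = 12 * 2^(-1) mod 13 = 6

j = 6 (mod 13)


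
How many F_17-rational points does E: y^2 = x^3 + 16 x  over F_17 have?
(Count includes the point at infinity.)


For each x in F_17, count y with y^2 = x^3 + 16 x + 0 mod 17:
  x = 0: RHS = 0, y in [0]  -> 1 point(s)
  x = 1: RHS = 0, y in [0]  -> 1 point(s)
  x = 4: RHS = 9, y in [3, 14]  -> 2 point(s)
  x = 5: RHS = 1, y in [1, 16]  -> 2 point(s)
  x = 7: RHS = 13, y in [8, 9]  -> 2 point(s)
  x = 10: RHS = 4, y in [2, 15]  -> 2 point(s)
  x = 12: RHS = 16, y in [4, 13]  -> 2 point(s)
  x = 13: RHS = 8, y in [5, 12]  -> 2 point(s)
  x = 16: RHS = 0, y in [0]  -> 1 point(s)
Affine points: 15. Add the point at infinity: total = 16.

#E(F_17) = 16


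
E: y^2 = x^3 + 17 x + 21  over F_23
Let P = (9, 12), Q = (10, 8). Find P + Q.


P != Q, so use the chord formula.
s = (y2 - y1) / (x2 - x1) = (19) / (1) mod 23 = 19
x3 = s^2 - x1 - x2 mod 23 = 19^2 - 9 - 10 = 20
y3 = s (x1 - x3) - y1 mod 23 = 19 * (9 - 20) - 12 = 9

P + Q = (20, 9)


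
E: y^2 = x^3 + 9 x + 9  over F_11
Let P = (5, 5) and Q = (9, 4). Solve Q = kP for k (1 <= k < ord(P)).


Enumerate multiples of P until we hit Q = (9, 4):
  1P = (5, 5)
  2P = (6, 2)
  3P = (9, 7)
  4P = (0, 3)
  5P = (0, 8)
  6P = (9, 4)
Match found at i = 6.

k = 6


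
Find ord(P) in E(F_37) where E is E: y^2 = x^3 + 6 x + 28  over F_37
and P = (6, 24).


Compute successive multiples of P until we hit O:
  1P = (6, 24)
  2P = (0, 18)
  3P = (32, 24)
  4P = (36, 13)
  5P = (2, 14)
  6P = (26, 0)
  7P = (2, 23)
  8P = (36, 24)
  ... (continuing to 12P)
  12P = O

ord(P) = 12


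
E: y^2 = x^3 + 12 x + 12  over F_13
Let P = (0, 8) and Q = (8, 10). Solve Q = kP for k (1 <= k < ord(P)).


Enumerate multiples of P until we hit Q = (8, 10):
  1P = (0, 8)
  2P = (3, 6)
  3P = (9, 11)
  4P = (7, 7)
  5P = (10, 12)
  6P = (12, 8)
  7P = (1, 5)
  8P = (8, 3)
  9P = (6, 12)
  10P = (6, 1)
  11P = (8, 10)
Match found at i = 11.

k = 11


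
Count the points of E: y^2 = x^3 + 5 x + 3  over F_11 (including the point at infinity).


For each x in F_11, count y with y^2 = x^3 + 5 x + 3 mod 11:
  x = 0: RHS = 3, y in [5, 6]  -> 2 point(s)
  x = 1: RHS = 9, y in [3, 8]  -> 2 point(s)
  x = 3: RHS = 1, y in [1, 10]  -> 2 point(s)
  x = 8: RHS = 5, y in [4, 7]  -> 2 point(s)
Affine points: 8. Add the point at infinity: total = 9.

#E(F_11) = 9


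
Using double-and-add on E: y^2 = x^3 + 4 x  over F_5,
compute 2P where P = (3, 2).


k = 2 = 10_2 (binary, LSB first: 01)
Double-and-add from P = (3, 2):
  bit 0 = 0: acc unchanged = O
  bit 1 = 1: acc = O + (0, 0) = (0, 0)

2P = (0, 0)


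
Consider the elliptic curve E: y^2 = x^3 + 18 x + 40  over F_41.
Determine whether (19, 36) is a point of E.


Check whether y^2 = x^3 + 18 x + 40 (mod 41) for (x, y) = (19, 36).
LHS: y^2 = 36^2 mod 41 = 25
RHS: x^3 + 18 x + 40 = 19^3 + 18*19 + 40 mod 41 = 25
LHS = RHS

Yes, on the curve


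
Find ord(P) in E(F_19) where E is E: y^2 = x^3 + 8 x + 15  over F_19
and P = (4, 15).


Compute successive multiples of P until we hit O:
  1P = (4, 15)
  2P = (3, 16)
  3P = (13, 13)
  4P = (18, 5)
  5P = (1, 10)
  6P = (2, 1)
  7P = (5, 16)
  8P = (11, 16)
  ... (continuing to 17P)
  17P = O

ord(P) = 17


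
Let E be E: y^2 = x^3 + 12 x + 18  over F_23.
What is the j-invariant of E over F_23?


Delta = -16(4 a^3 + 27 b^2) mod 23 = 2
-1728 * (4 a)^3 = -1728 * (4*12)^3 mod 23 = 22
j = 22 * 2^(-1) mod 23 = 11

j = 11 (mod 23)


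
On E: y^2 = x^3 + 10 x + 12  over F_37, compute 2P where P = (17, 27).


Doubling: s = (3 x1^2 + a) / (2 y1)
s = (3*17^2 + 10) / (2*27) mod 37 = 32
x3 = s^2 - 2 x1 mod 37 = 32^2 - 2*17 = 28
y3 = s (x1 - x3) - y1 mod 37 = 32 * (17 - 28) - 27 = 28

2P = (28, 28)


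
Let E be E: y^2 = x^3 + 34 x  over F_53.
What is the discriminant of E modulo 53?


4 a^3 + 27 b^2 = 4*34^3 + 27*0^2 = 157216 + 0 = 157216
Delta = -16 * (157216) = -2515456
Delta mod 53 = 30

Delta = 30 (mod 53)


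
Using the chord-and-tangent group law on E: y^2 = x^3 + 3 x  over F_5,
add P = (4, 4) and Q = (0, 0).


P != Q, so use the chord formula.
s = (y2 - y1) / (x2 - x1) = (1) / (1) mod 5 = 1
x3 = s^2 - x1 - x2 mod 5 = 1^2 - 4 - 0 = 2
y3 = s (x1 - x3) - y1 mod 5 = 1 * (4 - 2) - 4 = 3

P + Q = (2, 3)


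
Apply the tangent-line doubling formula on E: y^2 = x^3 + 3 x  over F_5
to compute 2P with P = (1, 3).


Doubling: s = (3 x1^2 + a) / (2 y1)
s = (3*1^2 + 3) / (2*3) mod 5 = 1
x3 = s^2 - 2 x1 mod 5 = 1^2 - 2*1 = 4
y3 = s (x1 - x3) - y1 mod 5 = 1 * (1 - 4) - 3 = 4

2P = (4, 4)


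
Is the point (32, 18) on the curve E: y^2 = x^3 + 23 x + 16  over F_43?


Check whether y^2 = x^3 + 23 x + 16 (mod 43) for (x, y) = (32, 18).
LHS: y^2 = 18^2 mod 43 = 23
RHS: x^3 + 23 x + 16 = 32^3 + 23*32 + 16 mod 43 = 23
LHS = RHS

Yes, on the curve


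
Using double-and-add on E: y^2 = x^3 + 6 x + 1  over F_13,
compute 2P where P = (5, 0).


k = 2 = 10_2 (binary, LSB first: 01)
Double-and-add from P = (5, 0):
  bit 0 = 0: acc unchanged = O
  bit 1 = 1: acc = O + O = O

2P = O


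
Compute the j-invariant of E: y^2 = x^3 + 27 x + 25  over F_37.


Delta = -16(4 a^3 + 27 b^2) mod 37 = 16
-1728 * (4 a)^3 = -1728 * (4*27)^3 mod 37 = 36
j = 36 * 16^(-1) mod 37 = 30

j = 30 (mod 37)


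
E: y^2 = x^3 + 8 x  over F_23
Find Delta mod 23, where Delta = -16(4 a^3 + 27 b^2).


4 a^3 + 27 b^2 = 4*8^3 + 27*0^2 = 2048 + 0 = 2048
Delta = -16 * (2048) = -32768
Delta mod 23 = 7

Delta = 7 (mod 23)


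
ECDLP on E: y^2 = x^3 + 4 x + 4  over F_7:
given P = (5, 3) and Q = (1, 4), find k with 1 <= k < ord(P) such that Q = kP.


Enumerate multiples of P until we hit Q = (1, 4):
  1P = (5, 3)
  2P = (1, 3)
  3P = (1, 4)
Match found at i = 3.

k = 3


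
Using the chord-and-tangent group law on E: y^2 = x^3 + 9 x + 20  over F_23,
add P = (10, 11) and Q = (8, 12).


P != Q, so use the chord formula.
s = (y2 - y1) / (x2 - x1) = (1) / (21) mod 23 = 11
x3 = s^2 - x1 - x2 mod 23 = 11^2 - 10 - 8 = 11
y3 = s (x1 - x3) - y1 mod 23 = 11 * (10 - 11) - 11 = 1

P + Q = (11, 1)


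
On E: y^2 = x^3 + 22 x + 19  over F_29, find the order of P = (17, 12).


Compute successive multiples of P until we hit O:
  1P = (17, 12)
  2P = (28, 24)
  3P = (7, 20)
  4P = (1, 10)
  5P = (16, 28)
  6P = (20, 7)
  7P = (27, 24)
  8P = (5, 14)
  ... (continuing to 25P)
  25P = O

ord(P) = 25


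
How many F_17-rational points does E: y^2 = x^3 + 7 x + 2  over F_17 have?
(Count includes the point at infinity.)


For each x in F_17, count y with y^2 = x^3 + 7 x + 2 mod 17:
  x = 0: RHS = 2, y in [6, 11]  -> 2 point(s)
  x = 3: RHS = 16, y in [4, 13]  -> 2 point(s)
  x = 4: RHS = 9, y in [3, 14]  -> 2 point(s)
  x = 5: RHS = 9, y in [3, 14]  -> 2 point(s)
  x = 8: RHS = 9, y in [3, 14]  -> 2 point(s)
  x = 10: RHS = 1, y in [1, 16]  -> 2 point(s)
  x = 11: RHS = 16, y in [4, 13]  -> 2 point(s)
Affine points: 14. Add the point at infinity: total = 15.

#E(F_17) = 15


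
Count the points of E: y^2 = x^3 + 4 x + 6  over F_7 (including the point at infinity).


For each x in F_7, count y with y^2 = x^3 + 4 x + 6 mod 7:
  x = 1: RHS = 4, y in [2, 5]  -> 2 point(s)
  x = 2: RHS = 1, y in [1, 6]  -> 2 point(s)
  x = 4: RHS = 2, y in [3, 4]  -> 2 point(s)
  x = 5: RHS = 4, y in [2, 5]  -> 2 point(s)
  x = 6: RHS = 1, y in [1, 6]  -> 2 point(s)
Affine points: 10. Add the point at infinity: total = 11.

#E(F_7) = 11


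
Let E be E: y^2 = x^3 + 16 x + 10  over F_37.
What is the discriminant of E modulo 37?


4 a^3 + 27 b^2 = 4*16^3 + 27*10^2 = 16384 + 2700 = 19084
Delta = -16 * (19084) = -305344
Delta mod 37 = 17

Delta = 17 (mod 37)


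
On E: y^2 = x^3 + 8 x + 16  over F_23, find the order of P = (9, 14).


Compute successive multiples of P until we hit O:
  1P = (9, 14)
  2P = (7, 22)
  3P = (0, 19)
  4P = (18, 14)
  5P = (19, 9)
  6P = (1, 5)
  7P = (6, 21)
  8P = (16, 10)
  ... (continuing to 20P)
  20P = O

ord(P) = 20


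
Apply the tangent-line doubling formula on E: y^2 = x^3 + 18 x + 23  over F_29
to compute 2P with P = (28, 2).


Doubling: s = (3 x1^2 + a) / (2 y1)
s = (3*28^2 + 18) / (2*2) mod 29 = 27
x3 = s^2 - 2 x1 mod 29 = 27^2 - 2*28 = 6
y3 = s (x1 - x3) - y1 mod 29 = 27 * (28 - 6) - 2 = 12

2P = (6, 12)


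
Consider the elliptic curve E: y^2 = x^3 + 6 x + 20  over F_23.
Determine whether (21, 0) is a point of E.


Check whether y^2 = x^3 + 6 x + 20 (mod 23) for (x, y) = (21, 0).
LHS: y^2 = 0^2 mod 23 = 0
RHS: x^3 + 6 x + 20 = 21^3 + 6*21 + 20 mod 23 = 0
LHS = RHS

Yes, on the curve


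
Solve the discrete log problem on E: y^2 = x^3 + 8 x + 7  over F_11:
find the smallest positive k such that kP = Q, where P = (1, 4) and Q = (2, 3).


Enumerate multiples of P until we hit Q = (2, 3):
  1P = (1, 4)
  2P = (9, 7)
  3P = (2, 8)
  4P = (2, 3)
Match found at i = 4.

k = 4


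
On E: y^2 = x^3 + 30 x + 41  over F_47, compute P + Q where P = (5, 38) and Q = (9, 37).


P != Q, so use the chord formula.
s = (y2 - y1) / (x2 - x1) = (46) / (4) mod 47 = 35
x3 = s^2 - x1 - x2 mod 47 = 35^2 - 5 - 9 = 36
y3 = s (x1 - x3) - y1 mod 47 = 35 * (5 - 36) - 38 = 5

P + Q = (36, 5)


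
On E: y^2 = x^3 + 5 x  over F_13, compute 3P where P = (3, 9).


k = 3 = 11_2 (binary, LSB first: 11)
Double-and-add from P = (3, 9):
  bit 0 = 1: acc = O + (3, 9) = (3, 9)
  bit 1 = 1: acc = (3, 9) + (10, 6) = (10, 7)

3P = (10, 7)


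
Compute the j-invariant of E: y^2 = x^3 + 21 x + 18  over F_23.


Delta = -16(4 a^3 + 27 b^2) mod 23 = 16
-1728 * (4 a)^3 = -1728 * (4*21)^3 mod 23 = 18
j = 18 * 16^(-1) mod 23 = 4

j = 4 (mod 23)


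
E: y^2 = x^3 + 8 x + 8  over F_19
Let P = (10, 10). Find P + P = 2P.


Doubling: s = (3 x1^2 + a) / (2 y1)
s = (3*10^2 + 8) / (2*10) mod 19 = 4
x3 = s^2 - 2 x1 mod 19 = 4^2 - 2*10 = 15
y3 = s (x1 - x3) - y1 mod 19 = 4 * (10 - 15) - 10 = 8

2P = (15, 8)


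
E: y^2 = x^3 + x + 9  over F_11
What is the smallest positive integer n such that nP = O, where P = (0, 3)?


Compute successive multiples of P until we hit O:
  1P = (0, 3)
  2P = (4, 0)
  3P = (0, 8)
  4P = O

ord(P) = 4


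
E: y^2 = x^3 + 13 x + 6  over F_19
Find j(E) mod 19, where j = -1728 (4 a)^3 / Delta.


Delta = -16(4 a^3 + 27 b^2) mod 19 = 1
-1728 * (4 a)^3 = -1728 * (4*13)^3 mod 19 = 8
j = 8 * 1^(-1) mod 19 = 8

j = 8 (mod 19)


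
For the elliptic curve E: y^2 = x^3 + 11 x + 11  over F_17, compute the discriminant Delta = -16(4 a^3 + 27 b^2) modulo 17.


4 a^3 + 27 b^2 = 4*11^3 + 27*11^2 = 5324 + 3267 = 8591
Delta = -16 * (8591) = -137456
Delta mod 17 = 6

Delta = 6 (mod 17)


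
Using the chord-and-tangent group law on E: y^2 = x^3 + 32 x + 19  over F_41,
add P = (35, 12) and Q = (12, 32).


P != Q, so use the chord formula.
s = (y2 - y1) / (x2 - x1) = (20) / (18) mod 41 = 33
x3 = s^2 - x1 - x2 mod 41 = 33^2 - 35 - 12 = 17
y3 = s (x1 - x3) - y1 mod 41 = 33 * (35 - 17) - 12 = 8

P + Q = (17, 8)


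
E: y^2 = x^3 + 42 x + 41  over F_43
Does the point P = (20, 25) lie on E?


Check whether y^2 = x^3 + 42 x + 41 (mod 43) for (x, y) = (20, 25).
LHS: y^2 = 25^2 mod 43 = 23
RHS: x^3 + 42 x + 41 = 20^3 + 42*20 + 41 mod 43 = 23
LHS = RHS

Yes, on the curve


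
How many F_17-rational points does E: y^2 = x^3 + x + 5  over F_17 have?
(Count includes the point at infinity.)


For each x in F_17, count y with y^2 = x^3 + 1 x + 5 mod 17:
  x = 2: RHS = 15, y in [7, 10]  -> 2 point(s)
  x = 3: RHS = 1, y in [1, 16]  -> 2 point(s)
  x = 5: RHS = 16, y in [4, 13]  -> 2 point(s)
  x = 7: RHS = 15, y in [7, 10]  -> 2 point(s)
  x = 8: RHS = 15, y in [7, 10]  -> 2 point(s)
  x = 11: RHS = 4, y in [2, 15]  -> 2 point(s)
  x = 14: RHS = 9, y in [3, 14]  -> 2 point(s)
Affine points: 14. Add the point at infinity: total = 15.

#E(F_17) = 15


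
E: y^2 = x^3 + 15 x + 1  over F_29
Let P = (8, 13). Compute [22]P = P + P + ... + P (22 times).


k = 22 = 10110_2 (binary, LSB first: 01101)
Double-and-add from P = (8, 13):
  bit 0 = 0: acc unchanged = O
  bit 1 = 1: acc = O + (18, 10) = (18, 10)
  bit 2 = 1: acc = (18, 10) + (17, 6) = (10, 22)
  bit 3 = 0: acc unchanged = (10, 22)
  bit 4 = 1: acc = (10, 22) + (4, 3) = (21, 6)

22P = (21, 6)


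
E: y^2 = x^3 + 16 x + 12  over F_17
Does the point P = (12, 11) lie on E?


Check whether y^2 = x^3 + 16 x + 12 (mod 17) for (x, y) = (12, 11).
LHS: y^2 = 11^2 mod 17 = 2
RHS: x^3 + 16 x + 12 = 12^3 + 16*12 + 12 mod 17 = 11
LHS != RHS

No, not on the curve


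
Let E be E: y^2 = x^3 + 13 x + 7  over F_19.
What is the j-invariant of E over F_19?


Delta = -16(4 a^3 + 27 b^2) mod 19 = 9
-1728 * (4 a)^3 = -1728 * (4*13)^3 mod 19 = 8
j = 8 * 9^(-1) mod 19 = 3

j = 3 (mod 19)


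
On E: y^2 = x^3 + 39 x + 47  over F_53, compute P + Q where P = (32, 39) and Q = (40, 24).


P != Q, so use the chord formula.
s = (y2 - y1) / (x2 - x1) = (38) / (8) mod 53 = 18
x3 = s^2 - x1 - x2 mod 53 = 18^2 - 32 - 40 = 40
y3 = s (x1 - x3) - y1 mod 53 = 18 * (32 - 40) - 39 = 29

P + Q = (40, 29)


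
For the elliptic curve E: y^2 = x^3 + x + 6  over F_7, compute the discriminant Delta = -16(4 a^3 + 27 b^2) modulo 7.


4 a^3 + 27 b^2 = 4*1^3 + 27*6^2 = 4 + 972 = 976
Delta = -16 * (976) = -15616
Delta mod 7 = 1

Delta = 1 (mod 7)


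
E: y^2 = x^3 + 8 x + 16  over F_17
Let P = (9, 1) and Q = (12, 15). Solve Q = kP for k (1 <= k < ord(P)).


Enumerate multiples of P until we hit Q = (12, 15):
  1P = (9, 1)
  2P = (3, 4)
  3P = (1, 12)
  4P = (15, 3)
  5P = (12, 15)
Match found at i = 5.

k = 5


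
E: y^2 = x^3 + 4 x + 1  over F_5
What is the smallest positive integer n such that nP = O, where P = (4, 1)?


Compute successive multiples of P until we hit O:
  1P = (4, 1)
  2P = (3, 0)
  3P = (4, 4)
  4P = O

ord(P) = 4


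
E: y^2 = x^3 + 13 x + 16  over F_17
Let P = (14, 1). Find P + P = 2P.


Doubling: s = (3 x1^2 + a) / (2 y1)
s = (3*14^2 + 13) / (2*1) mod 17 = 3
x3 = s^2 - 2 x1 mod 17 = 3^2 - 2*14 = 15
y3 = s (x1 - x3) - y1 mod 17 = 3 * (14 - 15) - 1 = 13

2P = (15, 13)


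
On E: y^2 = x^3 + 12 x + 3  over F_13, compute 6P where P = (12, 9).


k = 6 = 110_2 (binary, LSB first: 011)
Double-and-add from P = (12, 9):
  bit 0 = 0: acc unchanged = O
  bit 1 = 1: acc = O + (11, 7) = (11, 7)
  bit 2 = 1: acc = (11, 7) + (8, 0) = (11, 6)

6P = (11, 6)


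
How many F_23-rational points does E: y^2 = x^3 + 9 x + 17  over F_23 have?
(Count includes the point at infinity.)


For each x in F_23, count y with y^2 = x^3 + 9 x + 17 mod 23:
  x = 1: RHS = 4, y in [2, 21]  -> 2 point(s)
  x = 3: RHS = 2, y in [5, 18]  -> 2 point(s)
  x = 4: RHS = 2, y in [5, 18]  -> 2 point(s)
  x = 5: RHS = 3, y in [7, 16]  -> 2 point(s)
  x = 7: RHS = 9, y in [3, 20]  -> 2 point(s)
  x = 8: RHS = 3, y in [7, 16]  -> 2 point(s)
  x = 10: RHS = 3, y in [7, 16]  -> 2 point(s)
  x = 12: RHS = 13, y in [6, 17]  -> 2 point(s)
  x = 13: RHS = 8, y in [10, 13]  -> 2 point(s)
  x = 14: RHS = 12, y in [9, 14]  -> 2 point(s)
  x = 15: RHS = 8, y in [10, 13]  -> 2 point(s)
  x = 16: RHS = 2, y in [5, 18]  -> 2 point(s)
  x = 17: RHS = 0, y in [0]  -> 1 point(s)
  x = 18: RHS = 8, y in [10, 13]  -> 2 point(s)
  x = 19: RHS = 9, y in [3, 20]  -> 2 point(s)
  x = 20: RHS = 9, y in [3, 20]  -> 2 point(s)
Affine points: 31. Add the point at infinity: total = 32.

#E(F_23) = 32


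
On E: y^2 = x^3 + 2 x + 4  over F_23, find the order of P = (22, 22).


Compute successive multiples of P until we hit O:
  1P = (22, 22)
  2P = (14, 4)
  3P = (5, 22)
  4P = (19, 1)
  5P = (8, 7)
  6P = (6, 5)
  7P = (7, 4)
  8P = (12, 13)
  ... (continuing to 26P)
  26P = O

ord(P) = 26


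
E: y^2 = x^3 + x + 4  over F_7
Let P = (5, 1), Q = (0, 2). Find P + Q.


P != Q, so use the chord formula.
s = (y2 - y1) / (x2 - x1) = (1) / (2) mod 7 = 4
x3 = s^2 - x1 - x2 mod 7 = 4^2 - 5 - 0 = 4
y3 = s (x1 - x3) - y1 mod 7 = 4 * (5 - 4) - 1 = 3

P + Q = (4, 3)


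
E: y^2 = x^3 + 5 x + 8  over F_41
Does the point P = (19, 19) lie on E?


Check whether y^2 = x^3 + 5 x + 8 (mod 41) for (x, y) = (19, 19).
LHS: y^2 = 19^2 mod 41 = 33
RHS: x^3 + 5 x + 8 = 19^3 + 5*19 + 8 mod 41 = 33
LHS = RHS

Yes, on the curve


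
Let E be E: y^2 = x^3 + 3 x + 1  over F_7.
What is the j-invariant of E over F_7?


Delta = -16(4 a^3 + 27 b^2) mod 7 = 3
-1728 * (4 a)^3 = -1728 * (4*3)^3 mod 7 = 6
j = 6 * 3^(-1) mod 7 = 2

j = 2 (mod 7)


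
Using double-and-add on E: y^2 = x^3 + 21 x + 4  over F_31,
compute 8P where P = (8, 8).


k = 8 = 1000_2 (binary, LSB first: 0001)
Double-and-add from P = (8, 8):
  bit 0 = 0: acc unchanged = O
  bit 1 = 0: acc unchanged = O
  bit 2 = 0: acc unchanged = O
  bit 3 = 1: acc = O + (22, 27) = (22, 27)

8P = (22, 27)


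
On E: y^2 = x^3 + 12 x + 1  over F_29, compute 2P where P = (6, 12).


Doubling: s = (3 x1^2 + a) / (2 y1)
s = (3*6^2 + 12) / (2*12) mod 29 = 5
x3 = s^2 - 2 x1 mod 29 = 5^2 - 2*6 = 13
y3 = s (x1 - x3) - y1 mod 29 = 5 * (6 - 13) - 12 = 11

2P = (13, 11)


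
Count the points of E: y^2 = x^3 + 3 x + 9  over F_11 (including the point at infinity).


For each x in F_11, count y with y^2 = x^3 + 3 x + 9 mod 11:
  x = 0: RHS = 9, y in [3, 8]  -> 2 point(s)
  x = 2: RHS = 1, y in [1, 10]  -> 2 point(s)
  x = 3: RHS = 1, y in [1, 10]  -> 2 point(s)
  x = 6: RHS = 1, y in [1, 10]  -> 2 point(s)
  x = 10: RHS = 5, y in [4, 7]  -> 2 point(s)
Affine points: 10. Add the point at infinity: total = 11.

#E(F_11) = 11


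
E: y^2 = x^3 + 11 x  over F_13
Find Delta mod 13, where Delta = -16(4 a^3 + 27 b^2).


4 a^3 + 27 b^2 = 4*11^3 + 27*0^2 = 5324 + 0 = 5324
Delta = -16 * (5324) = -85184
Delta mod 13 = 5

Delta = 5 (mod 13)


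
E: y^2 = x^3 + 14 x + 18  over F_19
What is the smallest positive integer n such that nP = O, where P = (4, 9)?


Compute successive multiples of P until we hit O:
  1P = (4, 9)
  2P = (17, 18)
  3P = (5, 2)
  4P = (2, 15)
  5P = (3, 7)
  6P = (16, 5)
  7P = (16, 14)
  8P = (3, 12)
  ... (continuing to 13P)
  13P = O

ord(P) = 13


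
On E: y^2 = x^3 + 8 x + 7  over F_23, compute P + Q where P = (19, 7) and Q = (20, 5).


P != Q, so use the chord formula.
s = (y2 - y1) / (x2 - x1) = (21) / (1) mod 23 = 21
x3 = s^2 - x1 - x2 mod 23 = 21^2 - 19 - 20 = 11
y3 = s (x1 - x3) - y1 mod 23 = 21 * (19 - 11) - 7 = 0

P + Q = (11, 0)


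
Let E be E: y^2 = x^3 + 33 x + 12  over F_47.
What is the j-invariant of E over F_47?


Delta = -16(4 a^3 + 27 b^2) mod 47 = 44
-1728 * (4 a)^3 = -1728 * (4*33)^3 mod 47 = 18
j = 18 * 44^(-1) mod 47 = 41

j = 41 (mod 47)


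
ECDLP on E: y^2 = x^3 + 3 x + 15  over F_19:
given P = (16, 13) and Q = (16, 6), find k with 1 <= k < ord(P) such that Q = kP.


Enumerate multiples of P until we hit Q = (16, 6):
  1P = (16, 13)
  2P = (17, 18)
  3P = (11, 12)
  4P = (8, 0)
  5P = (11, 7)
  6P = (17, 1)
  7P = (16, 6)
Match found at i = 7.

k = 7


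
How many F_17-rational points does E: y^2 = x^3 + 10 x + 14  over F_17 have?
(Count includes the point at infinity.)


For each x in F_17, count y with y^2 = x^3 + 10 x + 14 mod 17:
  x = 1: RHS = 8, y in [5, 12]  -> 2 point(s)
  x = 2: RHS = 8, y in [5, 12]  -> 2 point(s)
  x = 4: RHS = 16, y in [4, 13]  -> 2 point(s)
  x = 5: RHS = 2, y in [6, 11]  -> 2 point(s)
  x = 6: RHS = 1, y in [1, 16]  -> 2 point(s)
  x = 7: RHS = 2, y in [6, 11]  -> 2 point(s)
  x = 9: RHS = 0, y in [0]  -> 1 point(s)
  x = 10: RHS = 9, y in [3, 14]  -> 2 point(s)
  x = 12: RHS = 9, y in [3, 14]  -> 2 point(s)
  x = 14: RHS = 8, y in [5, 12]  -> 2 point(s)
Affine points: 19. Add the point at infinity: total = 20.

#E(F_17) = 20


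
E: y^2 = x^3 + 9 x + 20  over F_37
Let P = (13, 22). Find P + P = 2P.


Doubling: s = (3 x1^2 + a) / (2 y1)
s = (3*13^2 + 9) / (2*22) mod 37 = 5
x3 = s^2 - 2 x1 mod 37 = 5^2 - 2*13 = 36
y3 = s (x1 - x3) - y1 mod 37 = 5 * (13 - 36) - 22 = 11

2P = (36, 11)


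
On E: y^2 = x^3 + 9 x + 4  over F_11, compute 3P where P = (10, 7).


k = 3 = 11_2 (binary, LSB first: 11)
Double-and-add from P = (10, 7):
  bit 0 = 1: acc = O + (10, 7) = (10, 7)
  bit 1 = 1: acc = (10, 7) + (7, 5) = (3, 5)

3P = (3, 5)


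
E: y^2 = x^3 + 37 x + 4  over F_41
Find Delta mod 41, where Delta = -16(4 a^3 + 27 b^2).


4 a^3 + 27 b^2 = 4*37^3 + 27*4^2 = 202612 + 432 = 203044
Delta = -16 * (203044) = -3248704
Delta mod 41 = 13

Delta = 13 (mod 41)


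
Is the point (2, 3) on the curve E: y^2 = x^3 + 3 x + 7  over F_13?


Check whether y^2 = x^3 + 3 x + 7 (mod 13) for (x, y) = (2, 3).
LHS: y^2 = 3^2 mod 13 = 9
RHS: x^3 + 3 x + 7 = 2^3 + 3*2 + 7 mod 13 = 8
LHS != RHS

No, not on the curve


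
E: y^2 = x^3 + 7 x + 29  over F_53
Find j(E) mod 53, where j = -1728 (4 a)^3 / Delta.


Delta = -16(4 a^3 + 27 b^2) mod 53 = 46
-1728 * (4 a)^3 = -1728 * (4*7)^3 mod 53 = 51
j = 51 * 46^(-1) mod 53 = 23

j = 23 (mod 53)


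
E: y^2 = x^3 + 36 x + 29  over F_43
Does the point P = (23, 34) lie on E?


Check whether y^2 = x^3 + 36 x + 29 (mod 43) for (x, y) = (23, 34).
LHS: y^2 = 34^2 mod 43 = 38
RHS: x^3 + 36 x + 29 = 23^3 + 36*23 + 29 mod 43 = 38
LHS = RHS

Yes, on the curve


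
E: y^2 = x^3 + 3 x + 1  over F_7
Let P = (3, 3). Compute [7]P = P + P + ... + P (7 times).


k = 7 = 111_2 (binary, LSB first: 111)
Double-and-add from P = (3, 3):
  bit 0 = 1: acc = O + (3, 3) = (3, 3)
  bit 1 = 1: acc = (3, 3) + (5, 1) = (0, 1)
  bit 2 = 1: acc = (0, 1) + (6, 2) = (2, 1)

7P = (2, 1)


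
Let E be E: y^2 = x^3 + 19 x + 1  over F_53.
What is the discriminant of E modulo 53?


4 a^3 + 27 b^2 = 4*19^3 + 27*1^2 = 27436 + 27 = 27463
Delta = -16 * (27463) = -439408
Delta mod 53 = 15

Delta = 15 (mod 53)


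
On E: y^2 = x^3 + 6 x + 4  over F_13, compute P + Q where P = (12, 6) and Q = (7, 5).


P != Q, so use the chord formula.
s = (y2 - y1) / (x2 - x1) = (12) / (8) mod 13 = 8
x3 = s^2 - x1 - x2 mod 13 = 8^2 - 12 - 7 = 6
y3 = s (x1 - x3) - y1 mod 13 = 8 * (12 - 6) - 6 = 3

P + Q = (6, 3)


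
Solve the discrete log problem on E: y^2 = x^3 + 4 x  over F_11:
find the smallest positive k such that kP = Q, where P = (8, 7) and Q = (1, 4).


Enumerate multiples of P until we hit Q = (1, 4):
  1P = (8, 7)
  2P = (4, 5)
  3P = (2, 7)
  4P = (1, 4)
Match found at i = 4.

k = 4


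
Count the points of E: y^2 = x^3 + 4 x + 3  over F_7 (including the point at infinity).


For each x in F_7, count y with y^2 = x^3 + 4 x + 3 mod 7:
  x = 1: RHS = 1, y in [1, 6]  -> 2 point(s)
  x = 3: RHS = 0, y in [0]  -> 1 point(s)
  x = 5: RHS = 1, y in [1, 6]  -> 2 point(s)
Affine points: 5. Add the point at infinity: total = 6.

#E(F_7) = 6


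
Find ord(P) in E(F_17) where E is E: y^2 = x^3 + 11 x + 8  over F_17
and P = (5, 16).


Compute successive multiples of P until we hit O:
  1P = (5, 16)
  2P = (3, 0)
  3P = (5, 1)
  4P = O

ord(P) = 4


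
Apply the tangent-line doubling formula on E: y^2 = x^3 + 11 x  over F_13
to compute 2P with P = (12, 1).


Doubling: s = (3 x1^2 + a) / (2 y1)
s = (3*12^2 + 11) / (2*1) mod 13 = 7
x3 = s^2 - 2 x1 mod 13 = 7^2 - 2*12 = 12
y3 = s (x1 - x3) - y1 mod 13 = 7 * (12 - 12) - 1 = 12

2P = (12, 12)


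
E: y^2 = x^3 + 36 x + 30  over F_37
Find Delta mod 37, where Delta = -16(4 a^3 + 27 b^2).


4 a^3 + 27 b^2 = 4*36^3 + 27*30^2 = 186624 + 24300 = 210924
Delta = -16 * (210924) = -3374784
Delta mod 37 = 23

Delta = 23 (mod 37)


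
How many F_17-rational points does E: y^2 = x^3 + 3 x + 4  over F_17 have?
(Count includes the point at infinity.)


For each x in F_17, count y with y^2 = x^3 + 3 x + 4 mod 17:
  x = 0: RHS = 4, y in [2, 15]  -> 2 point(s)
  x = 1: RHS = 8, y in [5, 12]  -> 2 point(s)
  x = 2: RHS = 1, y in [1, 16]  -> 2 point(s)
  x = 5: RHS = 8, y in [5, 12]  -> 2 point(s)
  x = 6: RHS = 0, y in [0]  -> 1 point(s)
  x = 8: RHS = 13, y in [8, 9]  -> 2 point(s)
  x = 11: RHS = 8, y in [5, 12]  -> 2 point(s)
  x = 12: RHS = 0, y in [0]  -> 1 point(s)
  x = 13: RHS = 13, y in [8, 9]  -> 2 point(s)
  x = 14: RHS = 2, y in [6, 11]  -> 2 point(s)
  x = 16: RHS = 0, y in [0]  -> 1 point(s)
Affine points: 19. Add the point at infinity: total = 20.

#E(F_17) = 20


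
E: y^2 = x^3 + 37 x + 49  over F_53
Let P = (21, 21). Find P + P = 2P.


Doubling: s = (3 x1^2 + a) / (2 y1)
s = (3*21^2 + 37) / (2*21) mod 53 = 45
x3 = s^2 - 2 x1 mod 53 = 45^2 - 2*21 = 22
y3 = s (x1 - x3) - y1 mod 53 = 45 * (21 - 22) - 21 = 40

2P = (22, 40)


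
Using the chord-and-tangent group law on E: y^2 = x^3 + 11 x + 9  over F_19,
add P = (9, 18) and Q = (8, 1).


P != Q, so use the chord formula.
s = (y2 - y1) / (x2 - x1) = (2) / (18) mod 19 = 17
x3 = s^2 - x1 - x2 mod 19 = 17^2 - 9 - 8 = 6
y3 = s (x1 - x3) - y1 mod 19 = 17 * (9 - 6) - 18 = 14

P + Q = (6, 14)
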